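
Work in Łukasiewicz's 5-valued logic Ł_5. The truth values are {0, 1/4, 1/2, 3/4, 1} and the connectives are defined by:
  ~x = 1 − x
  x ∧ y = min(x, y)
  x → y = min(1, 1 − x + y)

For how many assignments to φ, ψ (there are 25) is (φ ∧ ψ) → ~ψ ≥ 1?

18

value 1: 18 assignments (counts)
value 3/4: 2 assignments
value 1/2: 3 assignments
value 1/4: 1 assignment
value 0: 1 assignment
So 18 of the 25 assignments meet the threshold.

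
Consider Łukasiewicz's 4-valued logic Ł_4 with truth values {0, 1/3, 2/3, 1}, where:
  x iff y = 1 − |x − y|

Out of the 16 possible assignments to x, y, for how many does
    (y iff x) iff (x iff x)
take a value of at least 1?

4

x = 0, y = 0 ↦ 1  ≥
x = 0, y = 1/3 ↦ 2/3  <
x = 0, y = 2/3 ↦ 1/3  <
x = 0, y = 1 ↦ 0  <
x = 1/3, y = 0 ↦ 2/3  <
x = 1/3, y = 1/3 ↦ 1  ≥
x = 1/3, y = 2/3 ↦ 2/3  <
x = 1/3, y = 1 ↦ 1/3  <
x = 2/3, y = 0 ↦ 1/3  <
x = 2/3, y = 1/3 ↦ 2/3  <
x = 2/3, y = 2/3 ↦ 1  ≥
x = 2/3, y = 1 ↦ 2/3  <
x = 1, y = 0 ↦ 0  <
x = 1, y = 1/3 ↦ 1/3  <
x = 1, y = 2/3 ↦ 2/3  <
x = 1, y = 1 ↦ 1  ≥
So 4 of the 16 assignments meet the threshold.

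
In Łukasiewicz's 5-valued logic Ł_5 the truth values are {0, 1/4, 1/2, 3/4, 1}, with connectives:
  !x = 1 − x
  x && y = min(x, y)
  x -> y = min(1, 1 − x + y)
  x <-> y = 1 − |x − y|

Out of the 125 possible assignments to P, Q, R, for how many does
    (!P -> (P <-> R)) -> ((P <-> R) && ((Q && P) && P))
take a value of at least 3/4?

24

value 1: 6 assignments (counts)
value 3/4: 18 assignments (counts)
value 1/2: 36 assignments
value 1/4: 38 assignments
value 0: 27 assignments
So 24 of the 125 assignments meet the threshold.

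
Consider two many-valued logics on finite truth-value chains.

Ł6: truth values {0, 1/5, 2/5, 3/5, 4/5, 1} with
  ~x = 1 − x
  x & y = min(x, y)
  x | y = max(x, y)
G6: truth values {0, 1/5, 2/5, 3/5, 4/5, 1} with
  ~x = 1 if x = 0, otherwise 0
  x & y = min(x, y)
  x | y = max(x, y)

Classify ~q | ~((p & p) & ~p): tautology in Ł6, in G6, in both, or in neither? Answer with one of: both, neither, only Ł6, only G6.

only G6

In Ł6: at p = 1/5, q = 1/5 the value is 4/5 — not a tautology.
In G6: every assignment gives 1 — tautology.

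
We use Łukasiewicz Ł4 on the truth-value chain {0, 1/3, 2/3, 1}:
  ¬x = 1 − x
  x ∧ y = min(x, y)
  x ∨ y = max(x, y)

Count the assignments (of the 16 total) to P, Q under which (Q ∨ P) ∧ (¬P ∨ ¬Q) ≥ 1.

P = 0, Q = 0 ↦ 0  <
P = 0, Q = 1/3 ↦ 1/3  <
P = 0, Q = 2/3 ↦ 2/3  <
P = 0, Q = 1 ↦ 1  ≥
P = 1/3, Q = 0 ↦ 1/3  <
P = 1/3, Q = 1/3 ↦ 1/3  <
P = 1/3, Q = 2/3 ↦ 2/3  <
P = 1/3, Q = 1 ↦ 2/3  <
P = 2/3, Q = 0 ↦ 2/3  <
P = 2/3, Q = 1/3 ↦ 2/3  <
P = 2/3, Q = 2/3 ↦ 1/3  <
P = 2/3, Q = 1 ↦ 1/3  <
P = 1, Q = 0 ↦ 1  ≥
P = 1, Q = 1/3 ↦ 2/3  <
P = 1, Q = 2/3 ↦ 1/3  <
P = 1, Q = 1 ↦ 0  <
So 2 of the 16 assignments meet the threshold.

2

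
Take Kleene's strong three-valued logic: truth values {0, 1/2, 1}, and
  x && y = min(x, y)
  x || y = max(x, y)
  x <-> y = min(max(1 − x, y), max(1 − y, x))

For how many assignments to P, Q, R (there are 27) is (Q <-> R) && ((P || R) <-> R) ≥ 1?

value 1: 4 assignments (counts)
value 1/2: 15 assignments
value 0: 8 assignments
So 4 of the 27 assignments meet the threshold.

4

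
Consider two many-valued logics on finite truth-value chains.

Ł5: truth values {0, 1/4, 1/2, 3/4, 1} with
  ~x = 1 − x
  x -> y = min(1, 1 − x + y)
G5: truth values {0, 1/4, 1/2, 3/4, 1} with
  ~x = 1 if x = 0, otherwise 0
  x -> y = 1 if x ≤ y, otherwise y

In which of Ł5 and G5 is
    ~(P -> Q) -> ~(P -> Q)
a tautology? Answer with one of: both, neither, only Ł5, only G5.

In Ł5: every assignment gives 1 — tautology.
In G5: every assignment gives 1 — tautology.

both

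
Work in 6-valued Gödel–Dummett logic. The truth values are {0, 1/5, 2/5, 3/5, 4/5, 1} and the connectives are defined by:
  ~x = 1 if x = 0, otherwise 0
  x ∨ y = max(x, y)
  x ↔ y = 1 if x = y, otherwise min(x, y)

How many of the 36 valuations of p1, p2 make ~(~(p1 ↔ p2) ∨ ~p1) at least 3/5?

value 1: 25 assignments (counts)
value 0: 11 assignments
So 25 of the 36 assignments meet the threshold.

25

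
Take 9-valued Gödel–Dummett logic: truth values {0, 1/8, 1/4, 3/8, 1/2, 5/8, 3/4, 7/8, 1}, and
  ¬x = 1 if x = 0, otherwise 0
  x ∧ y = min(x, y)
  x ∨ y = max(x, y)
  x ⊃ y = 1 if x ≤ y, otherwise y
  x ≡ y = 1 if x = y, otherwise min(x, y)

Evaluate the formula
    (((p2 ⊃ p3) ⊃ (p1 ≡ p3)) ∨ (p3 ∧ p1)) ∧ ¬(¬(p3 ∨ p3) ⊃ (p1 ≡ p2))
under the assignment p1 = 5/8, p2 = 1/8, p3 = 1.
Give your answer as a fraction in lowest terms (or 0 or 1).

0

p2 ⊃ p3 = 1/8 ⊃ 1 = 1
p1 ≡ p3 = 5/8 ≡ 1 = 5/8
(p2 ⊃ p3) ⊃ (p1 ≡ p3) = 1 ⊃ 5/8 = 5/8
p3 ∧ p1 = 1 ∧ 5/8 = 5/8
((p2 ⊃ p3) ⊃ (p1 ≡ p3)) ∨ (p3 ∧ p1) = 5/8 ∨ 5/8 = 5/8
p3 ∨ p3 = 1 ∨ 1 = 1
¬(p3 ∨ p3) = ¬1 = 0
p1 ≡ p2 = 5/8 ≡ 1/8 = 1/8
¬(p3 ∨ p3) ⊃ (p1 ≡ p2) = 0 ⊃ 1/8 = 1
¬(¬(p3 ∨ p3) ⊃ (p1 ≡ p2)) = ¬1 = 0
(((p2 ⊃ p3) ⊃ (p1 ≡ p3)) ∨ (p3 ∧ p1)) ∧ ¬(¬(p3 ∨ p3) ⊃ (p1 ≡ p2)) = 5/8 ∧ 0 = 0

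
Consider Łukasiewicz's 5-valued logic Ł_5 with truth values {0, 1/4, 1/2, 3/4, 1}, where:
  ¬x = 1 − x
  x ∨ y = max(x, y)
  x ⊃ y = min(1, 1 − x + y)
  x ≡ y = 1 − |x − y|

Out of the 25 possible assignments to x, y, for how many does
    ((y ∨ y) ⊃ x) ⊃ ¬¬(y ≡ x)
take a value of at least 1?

value 1: 15 assignments (counts)
value 3/4: 4 assignments
value 1/2: 3 assignments
value 1/4: 2 assignments
value 0: 1 assignment
So 15 of the 25 assignments meet the threshold.

15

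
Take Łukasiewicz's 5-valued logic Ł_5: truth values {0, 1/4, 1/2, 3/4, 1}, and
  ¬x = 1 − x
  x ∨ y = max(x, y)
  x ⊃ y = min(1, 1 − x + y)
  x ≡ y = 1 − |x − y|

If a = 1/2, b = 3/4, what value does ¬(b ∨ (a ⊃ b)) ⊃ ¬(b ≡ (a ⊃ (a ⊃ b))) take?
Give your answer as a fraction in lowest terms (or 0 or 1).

1

a ⊃ b = 1/2 ⊃ 3/4 = 1
b ∨ (a ⊃ b) = 3/4 ∨ 1 = 1
¬(b ∨ (a ⊃ b)) = ¬1 = 0
a ⊃ b = 1/2 ⊃ 3/4 = 1
a ⊃ (a ⊃ b) = 1/2 ⊃ 1 = 1
b ≡ (a ⊃ (a ⊃ b)) = 3/4 ≡ 1 = 3/4
¬(b ≡ (a ⊃ (a ⊃ b))) = ¬3/4 = 1/4
¬(b ∨ (a ⊃ b)) ⊃ ¬(b ≡ (a ⊃ (a ⊃ b))) = 0 ⊃ 1/4 = 1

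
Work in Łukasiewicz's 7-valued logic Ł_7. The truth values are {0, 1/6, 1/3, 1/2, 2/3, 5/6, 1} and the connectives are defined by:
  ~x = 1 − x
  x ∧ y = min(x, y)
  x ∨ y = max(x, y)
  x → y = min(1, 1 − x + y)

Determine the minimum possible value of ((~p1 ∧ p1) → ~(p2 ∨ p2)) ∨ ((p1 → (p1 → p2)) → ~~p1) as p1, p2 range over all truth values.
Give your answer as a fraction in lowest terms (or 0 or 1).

Take p1 = 1/2, p2 = 1:
~p1 = ~1/2 = 1/2
~p1 ∧ p1 = 1/2 ∧ 1/2 = 1/2
p2 ∨ p2 = 1 ∨ 1 = 1
~(p2 ∨ p2) = ~1 = 0
(~p1 ∧ p1) → ~(p2 ∨ p2) = 1/2 → 0 = 1/2
p1 → p2 = 1/2 → 1 = 1
p1 → (p1 → p2) = 1/2 → 1 = 1
~p1 = ~1/2 = 1/2
~~p1 = ~1/2 = 1/2
(p1 → (p1 → p2)) → ~~p1 = 1 → 1/2 = 1/2
((~p1 ∧ p1) → ~(p2 ∨ p2)) ∨ ((p1 → (p1 → p2)) → ~~p1) = 1/2 ∨ 1/2 = 1/2
No assignment yields a value below 1/2, so this is the minimum.

1/2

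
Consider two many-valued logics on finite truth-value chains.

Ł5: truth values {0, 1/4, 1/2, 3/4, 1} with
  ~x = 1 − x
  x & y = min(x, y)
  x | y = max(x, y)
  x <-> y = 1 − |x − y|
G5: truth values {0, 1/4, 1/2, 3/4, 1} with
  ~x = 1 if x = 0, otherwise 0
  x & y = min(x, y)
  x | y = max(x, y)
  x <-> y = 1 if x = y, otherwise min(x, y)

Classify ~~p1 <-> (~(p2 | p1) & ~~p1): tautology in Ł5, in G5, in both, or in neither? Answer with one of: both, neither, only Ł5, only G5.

In Ł5: at p1 = 1/4, p2 = 1 the value is 3/4 — not a tautology.
In G5: at p1 = 1/4, p2 = 0 the value is 0 — not a tautology.

neither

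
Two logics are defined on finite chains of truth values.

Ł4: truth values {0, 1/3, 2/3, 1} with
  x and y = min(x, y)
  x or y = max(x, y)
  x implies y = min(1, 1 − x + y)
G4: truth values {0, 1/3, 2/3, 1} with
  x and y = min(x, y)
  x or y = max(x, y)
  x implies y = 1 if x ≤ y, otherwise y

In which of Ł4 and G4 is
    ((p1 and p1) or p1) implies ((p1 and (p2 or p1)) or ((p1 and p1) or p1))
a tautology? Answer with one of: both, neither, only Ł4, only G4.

both

In Ł4: every assignment gives 1 — tautology.
In G4: every assignment gives 1 — tautology.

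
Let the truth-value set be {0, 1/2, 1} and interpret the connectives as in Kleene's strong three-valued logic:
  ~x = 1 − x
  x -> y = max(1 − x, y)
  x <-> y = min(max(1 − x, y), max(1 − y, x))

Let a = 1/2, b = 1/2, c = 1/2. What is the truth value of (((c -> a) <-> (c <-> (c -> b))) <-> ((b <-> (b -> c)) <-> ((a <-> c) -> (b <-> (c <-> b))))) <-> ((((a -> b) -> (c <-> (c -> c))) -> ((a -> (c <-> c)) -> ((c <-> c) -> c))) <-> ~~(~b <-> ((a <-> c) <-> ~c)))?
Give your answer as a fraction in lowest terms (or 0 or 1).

1/2

c -> a = 1/2 -> 1/2 = 1/2
c -> b = 1/2 -> 1/2 = 1/2
c <-> (c -> b) = 1/2 <-> 1/2 = 1/2
(c -> a) <-> (c <-> (c -> b)) = 1/2 <-> 1/2 = 1/2
b -> c = 1/2 -> 1/2 = 1/2
b <-> (b -> c) = 1/2 <-> 1/2 = 1/2
a <-> c = 1/2 <-> 1/2 = 1/2
c <-> b = 1/2 <-> 1/2 = 1/2
b <-> (c <-> b) = 1/2 <-> 1/2 = 1/2
(a <-> c) -> (b <-> (c <-> b)) = 1/2 -> 1/2 = 1/2
(b <-> (b -> c)) <-> ((a <-> c) -> (b <-> (c <-> b))) = 1/2 <-> 1/2 = 1/2
((c -> a) <-> (c <-> (c -> b))) <-> ((b <-> (b -> c)) <-> ((a <-> c) -> (b <-> (c <-> b)))) = 1/2 <-> 1/2 = 1/2
a -> b = 1/2 -> 1/2 = 1/2
c -> c = 1/2 -> 1/2 = 1/2
c <-> (c -> c) = 1/2 <-> 1/2 = 1/2
(a -> b) -> (c <-> (c -> c)) = 1/2 -> 1/2 = 1/2
c <-> c = 1/2 <-> 1/2 = 1/2
a -> (c <-> c) = 1/2 -> 1/2 = 1/2
c <-> c = 1/2 <-> 1/2 = 1/2
(c <-> c) -> c = 1/2 -> 1/2 = 1/2
(a -> (c <-> c)) -> ((c <-> c) -> c) = 1/2 -> 1/2 = 1/2
((a -> b) -> (c <-> (c -> c))) -> ((a -> (c <-> c)) -> ((c <-> c) -> c)) = 1/2 -> 1/2 = 1/2
~b = ~1/2 = 1/2
a <-> c = 1/2 <-> 1/2 = 1/2
~c = ~1/2 = 1/2
(a <-> c) <-> ~c = 1/2 <-> 1/2 = 1/2
~b <-> ((a <-> c) <-> ~c) = 1/2 <-> 1/2 = 1/2
~(~b <-> ((a <-> c) <-> ~c)) = ~1/2 = 1/2
~~(~b <-> ((a <-> c) <-> ~c)) = ~1/2 = 1/2
(((a -> b) -> (c <-> (c -> c))) -> ((a -> (c <-> c)) -> ((c <-> c) -> c))) <-> ~~(~b <-> ((a <-> c) <-> ~c)) = 1/2 <-> 1/2 = 1/2
(((c -> a) <-> (c <-> (c -> b))) <-> ((b <-> (b -> c)) <-> ((a <-> c) -> (b <-> (c <-> b))))) <-> ((((a -> b) -> (c <-> (c -> c))) -> ((a -> (c <-> c)) -> ((c <-> c) -> c))) <-> ~~(~b <-> ((a <-> c) <-> ~c))) = 1/2 <-> 1/2 = 1/2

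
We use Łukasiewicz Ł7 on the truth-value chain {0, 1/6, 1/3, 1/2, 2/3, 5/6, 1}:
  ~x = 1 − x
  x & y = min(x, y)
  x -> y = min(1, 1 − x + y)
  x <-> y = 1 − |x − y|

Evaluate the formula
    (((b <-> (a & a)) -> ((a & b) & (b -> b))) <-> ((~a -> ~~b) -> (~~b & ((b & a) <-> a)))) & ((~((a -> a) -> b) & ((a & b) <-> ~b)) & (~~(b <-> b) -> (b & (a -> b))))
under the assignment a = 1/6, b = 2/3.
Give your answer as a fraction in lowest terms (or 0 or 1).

a & a = 1/6 & 1/6 = 1/6
b <-> (a & a) = 2/3 <-> 1/6 = 1/2
a & b = 1/6 & 2/3 = 1/6
b -> b = 2/3 -> 2/3 = 1
(a & b) & (b -> b) = 1/6 & 1 = 1/6
(b <-> (a & a)) -> ((a & b) & (b -> b)) = 1/2 -> 1/6 = 2/3
~a = ~1/6 = 5/6
~b = ~2/3 = 1/3
~~b = ~1/3 = 2/3
~a -> ~~b = 5/6 -> 2/3 = 5/6
~b = ~2/3 = 1/3
~~b = ~1/3 = 2/3
b & a = 2/3 & 1/6 = 1/6
(b & a) <-> a = 1/6 <-> 1/6 = 1
~~b & ((b & a) <-> a) = 2/3 & 1 = 2/3
(~a -> ~~b) -> (~~b & ((b & a) <-> a)) = 5/6 -> 2/3 = 5/6
((b <-> (a & a)) -> ((a & b) & (b -> b))) <-> ((~a -> ~~b) -> (~~b & ((b & a) <-> a))) = 2/3 <-> 5/6 = 5/6
a -> a = 1/6 -> 1/6 = 1
(a -> a) -> b = 1 -> 2/3 = 2/3
~((a -> a) -> b) = ~2/3 = 1/3
a & b = 1/6 & 2/3 = 1/6
~b = ~2/3 = 1/3
(a & b) <-> ~b = 1/6 <-> 1/3 = 5/6
~((a -> a) -> b) & ((a & b) <-> ~b) = 1/3 & 5/6 = 1/3
b <-> b = 2/3 <-> 2/3 = 1
~(b <-> b) = ~1 = 0
~~(b <-> b) = ~0 = 1
a -> b = 1/6 -> 2/3 = 1
b & (a -> b) = 2/3 & 1 = 2/3
~~(b <-> b) -> (b & (a -> b)) = 1 -> 2/3 = 2/3
(~((a -> a) -> b) & ((a & b) <-> ~b)) & (~~(b <-> b) -> (b & (a -> b))) = 1/3 & 2/3 = 1/3
(((b <-> (a & a)) -> ((a & b) & (b -> b))) <-> ((~a -> ~~b) -> (~~b & ((b & a) <-> a)))) & ((~((a -> a) -> b) & ((a & b) <-> ~b)) & (~~(b <-> b) -> (b & (a -> b)))) = 5/6 & 1/3 = 1/3

1/3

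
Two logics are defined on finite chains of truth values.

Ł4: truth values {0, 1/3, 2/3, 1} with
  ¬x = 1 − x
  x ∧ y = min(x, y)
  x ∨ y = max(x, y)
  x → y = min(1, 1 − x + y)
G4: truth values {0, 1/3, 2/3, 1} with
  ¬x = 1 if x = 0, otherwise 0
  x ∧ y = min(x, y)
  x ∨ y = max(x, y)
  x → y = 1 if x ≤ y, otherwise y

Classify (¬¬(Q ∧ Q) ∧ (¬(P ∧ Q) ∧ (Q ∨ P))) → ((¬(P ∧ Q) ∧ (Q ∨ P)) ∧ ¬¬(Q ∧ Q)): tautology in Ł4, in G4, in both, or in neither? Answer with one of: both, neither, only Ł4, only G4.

both

In Ł4: every assignment gives 1 — tautology.
In G4: every assignment gives 1 — tautology.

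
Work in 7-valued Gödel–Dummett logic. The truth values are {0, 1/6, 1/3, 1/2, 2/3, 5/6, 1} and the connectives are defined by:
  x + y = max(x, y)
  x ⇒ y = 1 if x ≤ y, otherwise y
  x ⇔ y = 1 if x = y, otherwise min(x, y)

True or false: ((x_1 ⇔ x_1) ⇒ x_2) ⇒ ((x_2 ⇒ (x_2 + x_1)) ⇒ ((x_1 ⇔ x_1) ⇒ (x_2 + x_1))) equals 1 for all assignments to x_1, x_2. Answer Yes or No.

Yes

At x_1 = 1/6, x_2 = 0, for instance:
x_1 ⇔ x_1 = 1/6 ⇔ 1/6 = 1
(x_1 ⇔ x_1) ⇒ x_2 = 1 ⇒ 0 = 0
x_2 + x_1 = 0 + 1/6 = 1/6
x_2 ⇒ (x_2 + x_1) = 0 ⇒ 1/6 = 1
(x_1 ⇔ x_1) ⇒ (x_2 + x_1) = 1 ⇒ 1/6 = 1/6
(x_2 ⇒ (x_2 + x_1)) ⇒ ((x_1 ⇔ x_1) ⇒ (x_2 + x_1)) = 1 ⇒ 1/6 = 1/6
((x_1 ⇔ x_1) ⇒ x_2) ⇒ ((x_2 ⇒ (x_2 + x_1)) ⇒ ((x_1 ⇔ x_1) ⇒ (x_2 + x_1))) = 0 ⇒ 1/6 = 1
and checking the remaining 48 assignments likewise gives ≥ 1 in every case.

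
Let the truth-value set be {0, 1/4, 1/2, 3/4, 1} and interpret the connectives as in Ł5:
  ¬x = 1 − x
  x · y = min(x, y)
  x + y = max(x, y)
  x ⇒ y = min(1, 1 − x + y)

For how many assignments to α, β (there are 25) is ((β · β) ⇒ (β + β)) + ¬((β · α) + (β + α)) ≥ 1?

25

value 1: 25 assignments (counts)
So 25 of the 25 assignments meet the threshold.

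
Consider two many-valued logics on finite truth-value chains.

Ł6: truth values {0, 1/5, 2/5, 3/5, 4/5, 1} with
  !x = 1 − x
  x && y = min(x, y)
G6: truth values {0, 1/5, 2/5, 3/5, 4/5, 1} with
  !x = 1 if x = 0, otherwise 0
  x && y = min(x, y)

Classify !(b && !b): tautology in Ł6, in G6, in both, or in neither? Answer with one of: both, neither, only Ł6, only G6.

In Ł6: at b = 1/5 the value is 4/5 — not a tautology.
In G6: every assignment gives 1 — tautology.

only G6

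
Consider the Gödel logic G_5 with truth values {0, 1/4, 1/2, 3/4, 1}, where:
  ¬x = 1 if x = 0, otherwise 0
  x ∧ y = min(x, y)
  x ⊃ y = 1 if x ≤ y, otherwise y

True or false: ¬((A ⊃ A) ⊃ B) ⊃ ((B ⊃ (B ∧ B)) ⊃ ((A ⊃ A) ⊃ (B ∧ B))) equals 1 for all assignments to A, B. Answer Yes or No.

Counterexample: take A = 0, B = 0.
A ⊃ A = 0 ⊃ 0 = 1
(A ⊃ A) ⊃ B = 1 ⊃ 0 = 0
¬((A ⊃ A) ⊃ B) = ¬0 = 1
B ∧ B = 0 ∧ 0 = 0
B ⊃ (B ∧ B) = 0 ⊃ 0 = 1
(A ⊃ A) ⊃ (B ∧ B) = 1 ⊃ 0 = 0
(B ⊃ (B ∧ B)) ⊃ ((A ⊃ A) ⊃ (B ∧ B)) = 1 ⊃ 0 = 0
¬((A ⊃ A) ⊃ B) ⊃ ((B ⊃ (B ∧ B)) ⊃ ((A ⊃ A) ⊃ (B ∧ B))) = 1 ⊃ 0 = 0
This gives 0 ≠ 1.

No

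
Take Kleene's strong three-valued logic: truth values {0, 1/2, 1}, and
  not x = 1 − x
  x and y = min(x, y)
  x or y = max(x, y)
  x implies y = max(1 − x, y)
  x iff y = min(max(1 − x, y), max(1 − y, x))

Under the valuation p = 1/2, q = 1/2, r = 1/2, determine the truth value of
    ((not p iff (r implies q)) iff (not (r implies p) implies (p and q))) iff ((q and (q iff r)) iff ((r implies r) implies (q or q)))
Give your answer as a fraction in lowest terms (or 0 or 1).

not p = not 1/2 = 1/2
r implies q = 1/2 implies 1/2 = 1/2
not p iff (r implies q) = 1/2 iff 1/2 = 1/2
r implies p = 1/2 implies 1/2 = 1/2
not (r implies p) = not 1/2 = 1/2
p and q = 1/2 and 1/2 = 1/2
not (r implies p) implies (p and q) = 1/2 implies 1/2 = 1/2
(not p iff (r implies q)) iff (not (r implies p) implies (p and q)) = 1/2 iff 1/2 = 1/2
q iff r = 1/2 iff 1/2 = 1/2
q and (q iff r) = 1/2 and 1/2 = 1/2
r implies r = 1/2 implies 1/2 = 1/2
q or q = 1/2 or 1/2 = 1/2
(r implies r) implies (q or q) = 1/2 implies 1/2 = 1/2
(q and (q iff r)) iff ((r implies r) implies (q or q)) = 1/2 iff 1/2 = 1/2
((not p iff (r implies q)) iff (not (r implies p) implies (p and q))) iff ((q and (q iff r)) iff ((r implies r) implies (q or q))) = 1/2 iff 1/2 = 1/2

1/2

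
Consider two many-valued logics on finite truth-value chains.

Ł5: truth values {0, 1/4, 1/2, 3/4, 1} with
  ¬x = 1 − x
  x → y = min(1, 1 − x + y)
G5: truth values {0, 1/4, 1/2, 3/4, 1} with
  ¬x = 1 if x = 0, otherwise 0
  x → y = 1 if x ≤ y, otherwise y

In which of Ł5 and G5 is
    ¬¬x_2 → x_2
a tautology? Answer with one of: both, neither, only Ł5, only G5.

only Ł5

In Ł5: every assignment gives 1 — tautology.
In G5: at x_2 = 1/4 the value is 1/4 — not a tautology.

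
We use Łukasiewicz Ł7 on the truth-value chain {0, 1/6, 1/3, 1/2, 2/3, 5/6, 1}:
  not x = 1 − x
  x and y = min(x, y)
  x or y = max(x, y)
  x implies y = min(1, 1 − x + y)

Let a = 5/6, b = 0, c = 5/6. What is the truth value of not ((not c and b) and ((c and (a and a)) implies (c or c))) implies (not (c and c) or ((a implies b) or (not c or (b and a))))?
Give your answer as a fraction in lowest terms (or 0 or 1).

1/6

not c = not 5/6 = 1/6
not c and b = 1/6 and 0 = 0
a and a = 5/6 and 5/6 = 5/6
c and (a and a) = 5/6 and 5/6 = 5/6
c or c = 5/6 or 5/6 = 5/6
(c and (a and a)) implies (c or c) = 5/6 implies 5/6 = 1
(not c and b) and ((c and (a and a)) implies (c or c)) = 0 and 1 = 0
not ((not c and b) and ((c and (a and a)) implies (c or c))) = not 0 = 1
c and c = 5/6 and 5/6 = 5/6
not (c and c) = not 5/6 = 1/6
a implies b = 5/6 implies 0 = 1/6
not c = not 5/6 = 1/6
b and a = 0 and 5/6 = 0
not c or (b and a) = 1/6 or 0 = 1/6
(a implies b) or (not c or (b and a)) = 1/6 or 1/6 = 1/6
not (c and c) or ((a implies b) or (not c or (b and a))) = 1/6 or 1/6 = 1/6
not ((not c and b) and ((c and (a and a)) implies (c or c))) implies (not (c and c) or ((a implies b) or (not c or (b and a)))) = 1 implies 1/6 = 1/6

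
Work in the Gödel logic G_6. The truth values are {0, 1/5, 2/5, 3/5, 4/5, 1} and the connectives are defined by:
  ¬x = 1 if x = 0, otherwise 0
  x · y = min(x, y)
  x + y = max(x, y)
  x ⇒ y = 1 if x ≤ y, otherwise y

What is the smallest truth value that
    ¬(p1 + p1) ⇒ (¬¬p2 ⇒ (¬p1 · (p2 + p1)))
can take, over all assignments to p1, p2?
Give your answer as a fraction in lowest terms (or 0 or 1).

1/5

Take p1 = 0, p2 = 1/5:
p1 + p1 = 0 + 0 = 0
¬(p1 + p1) = ¬0 = 1
¬p2 = ¬1/5 = 0
¬¬p2 = ¬0 = 1
¬p1 = ¬0 = 1
p2 + p1 = 1/5 + 0 = 1/5
¬p1 · (p2 + p1) = 1 · 1/5 = 1/5
¬¬p2 ⇒ (¬p1 · (p2 + p1)) = 1 ⇒ 1/5 = 1/5
¬(p1 + p1) ⇒ (¬¬p2 ⇒ (¬p1 · (p2 + p1))) = 1 ⇒ 1/5 = 1/5
No assignment yields a value below 1/5, so this is the minimum.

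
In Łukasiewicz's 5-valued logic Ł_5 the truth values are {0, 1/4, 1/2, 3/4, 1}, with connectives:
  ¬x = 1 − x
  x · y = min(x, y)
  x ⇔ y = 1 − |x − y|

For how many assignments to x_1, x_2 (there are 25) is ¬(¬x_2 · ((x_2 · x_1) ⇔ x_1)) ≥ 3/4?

value 1: 6 assignments (counts)
value 3/4: 7 assignments (counts)
value 1/2: 7 assignments
value 1/4: 4 assignments
value 0: 1 assignment
So 13 of the 25 assignments meet the threshold.

13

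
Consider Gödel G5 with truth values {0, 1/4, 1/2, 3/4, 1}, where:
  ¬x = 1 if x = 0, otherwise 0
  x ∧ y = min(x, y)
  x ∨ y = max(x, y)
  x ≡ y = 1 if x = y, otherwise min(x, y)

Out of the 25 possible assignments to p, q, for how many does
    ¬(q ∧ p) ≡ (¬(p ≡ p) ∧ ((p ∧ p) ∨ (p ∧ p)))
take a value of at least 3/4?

value 1: 16 assignments (counts)
value 0: 9 assignments
So 16 of the 25 assignments meet the threshold.

16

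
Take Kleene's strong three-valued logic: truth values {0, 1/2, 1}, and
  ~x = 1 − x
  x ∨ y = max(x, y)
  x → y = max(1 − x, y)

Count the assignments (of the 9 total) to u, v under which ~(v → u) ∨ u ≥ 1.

u = 0, v = 0 ↦ 0  <
u = 0, v = 1/2 ↦ 1/2  <
u = 0, v = 1 ↦ 1  ≥
u = 1/2, v = 0 ↦ 1/2  <
u = 1/2, v = 1/2 ↦ 1/2  <
u = 1/2, v = 1 ↦ 1/2  <
u = 1, v = 0 ↦ 1  ≥
u = 1, v = 1/2 ↦ 1  ≥
u = 1, v = 1 ↦ 1  ≥
So 4 of the 9 assignments meet the threshold.

4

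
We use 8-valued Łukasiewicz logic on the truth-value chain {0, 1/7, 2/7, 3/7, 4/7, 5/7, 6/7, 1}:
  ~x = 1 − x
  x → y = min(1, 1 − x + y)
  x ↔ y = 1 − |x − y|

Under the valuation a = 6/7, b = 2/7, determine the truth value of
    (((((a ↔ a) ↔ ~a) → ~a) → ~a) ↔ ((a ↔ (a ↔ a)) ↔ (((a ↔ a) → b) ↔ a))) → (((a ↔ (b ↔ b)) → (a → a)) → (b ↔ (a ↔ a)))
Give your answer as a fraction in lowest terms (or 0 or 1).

5/7

a ↔ a = 6/7 ↔ 6/7 = 1
~a = ~6/7 = 1/7
(a ↔ a) ↔ ~a = 1 ↔ 1/7 = 1/7
~a = ~6/7 = 1/7
((a ↔ a) ↔ ~a) → ~a = 1/7 → 1/7 = 1
~a = ~6/7 = 1/7
(((a ↔ a) ↔ ~a) → ~a) → ~a = 1 → 1/7 = 1/7
a ↔ a = 6/7 ↔ 6/7 = 1
a ↔ (a ↔ a) = 6/7 ↔ 1 = 6/7
a ↔ a = 6/7 ↔ 6/7 = 1
(a ↔ a) → b = 1 → 2/7 = 2/7
((a ↔ a) → b) ↔ a = 2/7 ↔ 6/7 = 3/7
(a ↔ (a ↔ a)) ↔ (((a ↔ a) → b) ↔ a) = 6/7 ↔ 3/7 = 4/7
((((a ↔ a) ↔ ~a) → ~a) → ~a) ↔ ((a ↔ (a ↔ a)) ↔ (((a ↔ a) → b) ↔ a)) = 1/7 ↔ 4/7 = 4/7
b ↔ b = 2/7 ↔ 2/7 = 1
a ↔ (b ↔ b) = 6/7 ↔ 1 = 6/7
a → a = 6/7 → 6/7 = 1
(a ↔ (b ↔ b)) → (a → a) = 6/7 → 1 = 1
a ↔ a = 6/7 ↔ 6/7 = 1
b ↔ (a ↔ a) = 2/7 ↔ 1 = 2/7
((a ↔ (b ↔ b)) → (a → a)) → (b ↔ (a ↔ a)) = 1 → 2/7 = 2/7
(((((a ↔ a) ↔ ~a) → ~a) → ~a) ↔ ((a ↔ (a ↔ a)) ↔ (((a ↔ a) → b) ↔ a))) → (((a ↔ (b ↔ b)) → (a → a)) → (b ↔ (a ↔ a))) = 4/7 → 2/7 = 5/7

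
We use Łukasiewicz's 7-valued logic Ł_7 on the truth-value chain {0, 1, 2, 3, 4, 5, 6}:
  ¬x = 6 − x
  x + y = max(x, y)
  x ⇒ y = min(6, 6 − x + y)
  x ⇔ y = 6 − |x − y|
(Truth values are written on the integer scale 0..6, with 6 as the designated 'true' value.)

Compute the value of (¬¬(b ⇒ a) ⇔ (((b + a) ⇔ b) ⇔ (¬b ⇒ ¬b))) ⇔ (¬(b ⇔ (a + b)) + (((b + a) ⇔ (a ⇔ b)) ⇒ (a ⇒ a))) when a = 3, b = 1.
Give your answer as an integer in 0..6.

4

b ⇒ a = 1 ⇒ 3 = 6
¬(b ⇒ a) = ¬6 = 0
¬¬(b ⇒ a) = ¬0 = 6
b + a = 1 + 3 = 3
(b + a) ⇔ b = 3 ⇔ 1 = 4
¬b = ¬1 = 5
¬b = ¬1 = 5
¬b ⇒ ¬b = 5 ⇒ 5 = 6
((b + a) ⇔ b) ⇔ (¬b ⇒ ¬b) = 4 ⇔ 6 = 4
¬¬(b ⇒ a) ⇔ (((b + a) ⇔ b) ⇔ (¬b ⇒ ¬b)) = 6 ⇔ 4 = 4
a + b = 3 + 1 = 3
b ⇔ (a + b) = 1 ⇔ 3 = 4
¬(b ⇔ (a + b)) = ¬4 = 2
b + a = 1 + 3 = 3
a ⇔ b = 3 ⇔ 1 = 4
(b + a) ⇔ (a ⇔ b) = 3 ⇔ 4 = 5
a ⇒ a = 3 ⇒ 3 = 6
((b + a) ⇔ (a ⇔ b)) ⇒ (a ⇒ a) = 5 ⇒ 6 = 6
¬(b ⇔ (a + b)) + (((b + a) ⇔ (a ⇔ b)) ⇒ (a ⇒ a)) = 2 + 6 = 6
(¬¬(b ⇒ a) ⇔ (((b + a) ⇔ b) ⇔ (¬b ⇒ ¬b))) ⇔ (¬(b ⇔ (a + b)) + (((b + a) ⇔ (a ⇔ b)) ⇒ (a ⇒ a))) = 4 ⇔ 6 = 4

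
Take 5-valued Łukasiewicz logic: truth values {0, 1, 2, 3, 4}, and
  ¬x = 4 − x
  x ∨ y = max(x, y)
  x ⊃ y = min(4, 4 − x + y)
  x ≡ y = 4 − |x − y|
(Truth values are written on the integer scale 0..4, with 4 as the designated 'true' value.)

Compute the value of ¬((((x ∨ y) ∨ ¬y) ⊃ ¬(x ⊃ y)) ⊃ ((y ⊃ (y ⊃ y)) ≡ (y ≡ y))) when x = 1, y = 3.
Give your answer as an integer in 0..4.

x ∨ y = 1 ∨ 3 = 3
¬y = ¬3 = 1
(x ∨ y) ∨ ¬y = 3 ∨ 1 = 3
x ⊃ y = 1 ⊃ 3 = 4
¬(x ⊃ y) = ¬4 = 0
((x ∨ y) ∨ ¬y) ⊃ ¬(x ⊃ y) = 3 ⊃ 0 = 1
y ⊃ y = 3 ⊃ 3 = 4
y ⊃ (y ⊃ y) = 3 ⊃ 4 = 4
y ≡ y = 3 ≡ 3 = 4
(y ⊃ (y ⊃ y)) ≡ (y ≡ y) = 4 ≡ 4 = 4
(((x ∨ y) ∨ ¬y) ⊃ ¬(x ⊃ y)) ⊃ ((y ⊃ (y ⊃ y)) ≡ (y ≡ y)) = 1 ⊃ 4 = 4
¬((((x ∨ y) ∨ ¬y) ⊃ ¬(x ⊃ y)) ⊃ ((y ⊃ (y ⊃ y)) ≡ (y ≡ y))) = ¬4 = 0

0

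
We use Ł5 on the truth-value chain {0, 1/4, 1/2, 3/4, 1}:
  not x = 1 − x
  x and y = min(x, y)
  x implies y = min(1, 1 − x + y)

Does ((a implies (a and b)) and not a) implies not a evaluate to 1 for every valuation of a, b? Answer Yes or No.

Yes

At a = 3/4, b = 3/4, for instance:
a and b = 3/4 and 3/4 = 3/4
a implies (a and b) = 3/4 implies 3/4 = 1
not a = not 3/4 = 1/4
(a implies (a and b)) and not a = 1 and 1/4 = 1/4
((a implies (a and b)) and not a) implies not a = 1/4 implies 1/4 = 1
and checking the remaining 24 assignments likewise gives ≥ 1 in every case.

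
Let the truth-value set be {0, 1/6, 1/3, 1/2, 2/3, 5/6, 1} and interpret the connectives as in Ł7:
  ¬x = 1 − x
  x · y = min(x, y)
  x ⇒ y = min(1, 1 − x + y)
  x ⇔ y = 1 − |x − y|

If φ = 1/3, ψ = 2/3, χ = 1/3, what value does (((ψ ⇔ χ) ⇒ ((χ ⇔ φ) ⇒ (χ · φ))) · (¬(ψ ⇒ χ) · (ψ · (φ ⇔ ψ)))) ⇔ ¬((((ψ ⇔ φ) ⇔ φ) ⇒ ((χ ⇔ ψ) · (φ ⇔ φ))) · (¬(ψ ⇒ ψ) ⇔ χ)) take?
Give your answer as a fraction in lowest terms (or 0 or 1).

1

ψ ⇔ χ = 2/3 ⇔ 1/3 = 2/3
χ ⇔ φ = 1/3 ⇔ 1/3 = 1
χ · φ = 1/3 · 1/3 = 1/3
(χ ⇔ φ) ⇒ (χ · φ) = 1 ⇒ 1/3 = 1/3
(ψ ⇔ χ) ⇒ ((χ ⇔ φ) ⇒ (χ · φ)) = 2/3 ⇒ 1/3 = 2/3
ψ ⇒ χ = 2/3 ⇒ 1/3 = 2/3
¬(ψ ⇒ χ) = ¬2/3 = 1/3
φ ⇔ ψ = 1/3 ⇔ 2/3 = 2/3
ψ · (φ ⇔ ψ) = 2/3 · 2/3 = 2/3
¬(ψ ⇒ χ) · (ψ · (φ ⇔ ψ)) = 1/3 · 2/3 = 1/3
((ψ ⇔ χ) ⇒ ((χ ⇔ φ) ⇒ (χ · φ))) · (¬(ψ ⇒ χ) · (ψ · (φ ⇔ ψ))) = 2/3 · 1/3 = 1/3
ψ ⇔ φ = 2/3 ⇔ 1/3 = 2/3
(ψ ⇔ φ) ⇔ φ = 2/3 ⇔ 1/3 = 2/3
χ ⇔ ψ = 1/3 ⇔ 2/3 = 2/3
φ ⇔ φ = 1/3 ⇔ 1/3 = 1
(χ ⇔ ψ) · (φ ⇔ φ) = 2/3 · 1 = 2/3
((ψ ⇔ φ) ⇔ φ) ⇒ ((χ ⇔ ψ) · (φ ⇔ φ)) = 2/3 ⇒ 2/3 = 1
ψ ⇒ ψ = 2/3 ⇒ 2/3 = 1
¬(ψ ⇒ ψ) = ¬1 = 0
¬(ψ ⇒ ψ) ⇔ χ = 0 ⇔ 1/3 = 2/3
(((ψ ⇔ φ) ⇔ φ) ⇒ ((χ ⇔ ψ) · (φ ⇔ φ))) · (¬(ψ ⇒ ψ) ⇔ χ) = 1 · 2/3 = 2/3
¬((((ψ ⇔ φ) ⇔ φ) ⇒ ((χ ⇔ ψ) · (φ ⇔ φ))) · (¬(ψ ⇒ ψ) ⇔ χ)) = ¬2/3 = 1/3
(((ψ ⇔ χ) ⇒ ((χ ⇔ φ) ⇒ (χ · φ))) · (¬(ψ ⇒ χ) · (ψ · (φ ⇔ ψ)))) ⇔ ¬((((ψ ⇔ φ) ⇔ φ) ⇒ ((χ ⇔ ψ) · (φ ⇔ φ))) · (¬(ψ ⇒ ψ) ⇔ χ)) = 1/3 ⇔ 1/3 = 1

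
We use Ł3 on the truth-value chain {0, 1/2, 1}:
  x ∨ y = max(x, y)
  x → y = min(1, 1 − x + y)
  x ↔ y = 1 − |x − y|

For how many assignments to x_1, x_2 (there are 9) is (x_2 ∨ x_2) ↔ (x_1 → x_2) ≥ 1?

x_1 = 0, x_2 = 0 ↦ 0  <
x_1 = 0, x_2 = 1/2 ↦ 1/2  <
x_1 = 0, x_2 = 1 ↦ 1  ≥
x_1 = 1/2, x_2 = 0 ↦ 1/2  <
x_1 = 1/2, x_2 = 1/2 ↦ 1/2  <
x_1 = 1/2, x_2 = 1 ↦ 1  ≥
x_1 = 1, x_2 = 0 ↦ 1  ≥
x_1 = 1, x_2 = 1/2 ↦ 1  ≥
x_1 = 1, x_2 = 1 ↦ 1  ≥
So 5 of the 9 assignments meet the threshold.

5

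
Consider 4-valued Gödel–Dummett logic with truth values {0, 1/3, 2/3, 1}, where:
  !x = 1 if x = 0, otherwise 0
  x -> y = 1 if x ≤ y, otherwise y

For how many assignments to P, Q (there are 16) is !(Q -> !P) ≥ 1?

P = 0, Q = 0 ↦ 0  <
P = 0, Q = 1/3 ↦ 0  <
P = 0, Q = 2/3 ↦ 0  <
P = 0, Q = 1 ↦ 0  <
P = 1/3, Q = 0 ↦ 0  <
P = 1/3, Q = 1/3 ↦ 1  ≥
P = 1/3, Q = 2/3 ↦ 1  ≥
P = 1/3, Q = 1 ↦ 1  ≥
P = 2/3, Q = 0 ↦ 0  <
P = 2/3, Q = 1/3 ↦ 1  ≥
P = 2/3, Q = 2/3 ↦ 1  ≥
P = 2/3, Q = 1 ↦ 1  ≥
P = 1, Q = 0 ↦ 0  <
P = 1, Q = 1/3 ↦ 1  ≥
P = 1, Q = 2/3 ↦ 1  ≥
P = 1, Q = 1 ↦ 1  ≥
So 9 of the 16 assignments meet the threshold.

9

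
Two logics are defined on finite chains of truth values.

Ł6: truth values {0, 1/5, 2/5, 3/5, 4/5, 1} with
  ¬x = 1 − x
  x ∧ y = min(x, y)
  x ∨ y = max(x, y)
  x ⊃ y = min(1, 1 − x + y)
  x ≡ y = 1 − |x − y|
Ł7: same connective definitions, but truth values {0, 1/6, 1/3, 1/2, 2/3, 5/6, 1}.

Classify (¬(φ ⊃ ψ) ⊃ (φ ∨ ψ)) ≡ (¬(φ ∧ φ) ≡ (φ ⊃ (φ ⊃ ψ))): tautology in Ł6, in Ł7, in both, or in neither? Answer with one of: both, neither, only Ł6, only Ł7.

neither

In Ł6: at φ = 1/5, ψ = 0 the value is 4/5 — not a tautology.
In Ł7: at φ = 1/6, ψ = 0 the value is 5/6 — not a tautology.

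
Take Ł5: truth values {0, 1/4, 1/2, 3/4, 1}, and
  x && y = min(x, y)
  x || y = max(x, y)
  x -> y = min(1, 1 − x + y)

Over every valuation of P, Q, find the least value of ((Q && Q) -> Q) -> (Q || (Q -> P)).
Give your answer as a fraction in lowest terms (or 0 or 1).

1/2

Take P = 0, Q = 1/2:
Q && Q = 1/2 && 1/2 = 1/2
(Q && Q) -> Q = 1/2 -> 1/2 = 1
Q -> P = 1/2 -> 0 = 1/2
Q || (Q -> P) = 1/2 || 1/2 = 1/2
((Q && Q) -> Q) -> (Q || (Q -> P)) = 1 -> 1/2 = 1/2
No assignment yields a value below 1/2, so this is the minimum.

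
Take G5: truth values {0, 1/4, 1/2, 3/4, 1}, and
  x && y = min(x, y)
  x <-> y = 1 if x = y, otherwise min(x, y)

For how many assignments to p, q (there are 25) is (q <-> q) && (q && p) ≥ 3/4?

4

value 1: 1 assignment (counts)
value 3/4: 3 assignments (counts)
value 1/2: 5 assignments
value 1/4: 7 assignments
value 0: 9 assignments
So 4 of the 25 assignments meet the threshold.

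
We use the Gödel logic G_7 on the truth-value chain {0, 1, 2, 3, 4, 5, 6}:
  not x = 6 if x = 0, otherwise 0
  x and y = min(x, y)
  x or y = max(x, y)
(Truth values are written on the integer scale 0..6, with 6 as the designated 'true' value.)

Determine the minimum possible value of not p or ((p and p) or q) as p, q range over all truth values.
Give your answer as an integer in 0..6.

1

Take p = 1, q = 0:
not p = not 1 = 0
p and p = 1 and 1 = 1
(p and p) or q = 1 or 0 = 1
not p or ((p and p) or q) = 0 or 1 = 1
No assignment yields a value below 1, so this is the minimum.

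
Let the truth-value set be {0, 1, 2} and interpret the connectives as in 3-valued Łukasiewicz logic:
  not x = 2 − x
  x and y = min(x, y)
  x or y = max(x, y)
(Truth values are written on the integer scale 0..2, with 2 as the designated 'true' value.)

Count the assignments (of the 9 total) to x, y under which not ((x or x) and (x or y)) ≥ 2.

3

x = 0, y = 0 ↦ 2  ≥
x = 0, y = 1 ↦ 2  ≥
x = 0, y = 2 ↦ 2  ≥
x = 1, y = 0 ↦ 1  <
x = 1, y = 1 ↦ 1  <
x = 1, y = 2 ↦ 1  <
x = 2, y = 0 ↦ 0  <
x = 2, y = 1 ↦ 0  <
x = 2, y = 2 ↦ 0  <
So 3 of the 9 assignments meet the threshold.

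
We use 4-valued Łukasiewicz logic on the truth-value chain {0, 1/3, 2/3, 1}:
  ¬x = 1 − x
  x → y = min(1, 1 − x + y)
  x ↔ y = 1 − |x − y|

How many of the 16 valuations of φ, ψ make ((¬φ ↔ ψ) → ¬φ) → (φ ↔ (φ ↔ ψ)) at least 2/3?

13

φ = 0, ψ = 0 ↦ 0  <
φ = 0, ψ = 1/3 ↦ 1/3  <
φ = 0, ψ = 2/3 ↦ 2/3  ≥
φ = 0, ψ = 1 ↦ 1  ≥
φ = 1/3, ψ = 0 ↦ 2/3  ≥
φ = 1/3, ψ = 1/3 ↦ 1/3  <
φ = 1/3, ψ = 2/3 ↦ 1  ≥
φ = 1/3, ψ = 1 ↦ 1  ≥
φ = 2/3, ψ = 0 ↦ 1  ≥
φ = 2/3, ψ = 1/3 ↦ 1  ≥
φ = 2/3, ψ = 2/3 ↦ 1  ≥
φ = 2/3, ψ = 1 ↦ 1  ≥
φ = 1, ψ = 0 ↦ 1  ≥
φ = 1, ψ = 1/3 ↦ 1  ≥
φ = 1, ψ = 2/3 ↦ 1  ≥
φ = 1, ψ = 1 ↦ 1  ≥
So 13 of the 16 assignments meet the threshold.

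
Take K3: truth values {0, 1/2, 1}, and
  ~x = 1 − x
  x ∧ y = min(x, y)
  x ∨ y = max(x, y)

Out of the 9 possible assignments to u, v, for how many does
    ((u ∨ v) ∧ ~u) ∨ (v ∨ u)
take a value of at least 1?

5

u = 0, v = 0 ↦ 0  <
u = 0, v = 1/2 ↦ 1/2  <
u = 0, v = 1 ↦ 1  ≥
u = 1/2, v = 0 ↦ 1/2  <
u = 1/2, v = 1/2 ↦ 1/2  <
u = 1/2, v = 1 ↦ 1  ≥
u = 1, v = 0 ↦ 1  ≥
u = 1, v = 1/2 ↦ 1  ≥
u = 1, v = 1 ↦ 1  ≥
So 5 of the 9 assignments meet the threshold.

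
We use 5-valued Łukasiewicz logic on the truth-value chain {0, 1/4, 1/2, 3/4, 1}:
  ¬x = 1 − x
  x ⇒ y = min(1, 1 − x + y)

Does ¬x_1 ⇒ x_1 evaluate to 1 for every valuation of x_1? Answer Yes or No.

Counterexample: take x_1 = 0.
¬x_1 = ¬0 = 1
¬x_1 ⇒ x_1 = 1 ⇒ 0 = 0
This gives 0 ≠ 1.

No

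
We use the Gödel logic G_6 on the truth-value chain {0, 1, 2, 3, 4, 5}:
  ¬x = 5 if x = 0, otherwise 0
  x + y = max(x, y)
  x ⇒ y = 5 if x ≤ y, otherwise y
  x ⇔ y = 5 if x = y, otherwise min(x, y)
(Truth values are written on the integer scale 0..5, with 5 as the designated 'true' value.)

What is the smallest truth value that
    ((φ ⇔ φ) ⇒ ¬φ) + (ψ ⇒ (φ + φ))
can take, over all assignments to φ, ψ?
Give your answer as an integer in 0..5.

1

Take φ = 1, ψ = 2:
φ ⇔ φ = 1 ⇔ 1 = 5
¬φ = ¬1 = 0
(φ ⇔ φ) ⇒ ¬φ = 5 ⇒ 0 = 0
φ + φ = 1 + 1 = 1
ψ ⇒ (φ + φ) = 2 ⇒ 1 = 1
((φ ⇔ φ) ⇒ ¬φ) + (ψ ⇒ (φ + φ)) = 0 + 1 = 1
No assignment yields a value below 1, so this is the minimum.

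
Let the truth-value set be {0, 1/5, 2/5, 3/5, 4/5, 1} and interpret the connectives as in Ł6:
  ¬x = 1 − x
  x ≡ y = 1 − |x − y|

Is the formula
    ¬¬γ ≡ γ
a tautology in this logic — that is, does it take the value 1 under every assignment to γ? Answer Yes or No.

Yes

γ = 0 ↦ 1
γ = 1/5 ↦ 1
γ = 2/5 ↦ 1
γ = 3/5 ↦ 1
γ = 4/5 ↦ 1
γ = 1 ↦ 1
Every assignment gives a value ≥ 1.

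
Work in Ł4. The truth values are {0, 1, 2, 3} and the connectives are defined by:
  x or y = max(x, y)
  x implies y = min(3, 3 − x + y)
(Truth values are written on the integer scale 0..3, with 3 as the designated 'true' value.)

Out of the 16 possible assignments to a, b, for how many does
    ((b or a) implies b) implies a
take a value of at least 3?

a = 0, b = 0 ↦ 0  <
a = 0, b = 1 ↦ 0  <
a = 0, b = 2 ↦ 0  <
a = 0, b = 3 ↦ 0  <
a = 1, b = 0 ↦ 2  <
a = 1, b = 1 ↦ 1  <
a = 1, b = 2 ↦ 1  <
a = 1, b = 3 ↦ 1  <
a = 2, b = 0 ↦ 3  ≥
a = 2, b = 1 ↦ 3  ≥
a = 2, b = 2 ↦ 2  <
a = 2, b = 3 ↦ 2  <
a = 3, b = 0 ↦ 3  ≥
a = 3, b = 1 ↦ 3  ≥
a = 3, b = 2 ↦ 3  ≥
a = 3, b = 3 ↦ 3  ≥
So 6 of the 16 assignments meet the threshold.

6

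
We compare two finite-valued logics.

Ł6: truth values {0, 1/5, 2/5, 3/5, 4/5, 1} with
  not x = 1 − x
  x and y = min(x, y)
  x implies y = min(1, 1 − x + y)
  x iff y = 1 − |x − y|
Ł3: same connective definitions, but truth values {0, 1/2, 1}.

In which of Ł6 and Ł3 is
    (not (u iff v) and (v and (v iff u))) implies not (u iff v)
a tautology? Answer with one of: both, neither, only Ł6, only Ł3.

In Ł6: every assignment gives 1 — tautology.
In Ł3: every assignment gives 1 — tautology.

both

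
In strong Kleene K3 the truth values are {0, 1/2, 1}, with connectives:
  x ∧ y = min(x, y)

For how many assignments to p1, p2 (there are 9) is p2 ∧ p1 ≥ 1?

1

p1 = 0, p2 = 0 ↦ 0  <
p1 = 0, p2 = 1/2 ↦ 0  <
p1 = 0, p2 = 1 ↦ 0  <
p1 = 1/2, p2 = 0 ↦ 0  <
p1 = 1/2, p2 = 1/2 ↦ 1/2  <
p1 = 1/2, p2 = 1 ↦ 1/2  <
p1 = 1, p2 = 0 ↦ 0  <
p1 = 1, p2 = 1/2 ↦ 1/2  <
p1 = 1, p2 = 1 ↦ 1  ≥
So 1 of the 9 assignments meets the threshold.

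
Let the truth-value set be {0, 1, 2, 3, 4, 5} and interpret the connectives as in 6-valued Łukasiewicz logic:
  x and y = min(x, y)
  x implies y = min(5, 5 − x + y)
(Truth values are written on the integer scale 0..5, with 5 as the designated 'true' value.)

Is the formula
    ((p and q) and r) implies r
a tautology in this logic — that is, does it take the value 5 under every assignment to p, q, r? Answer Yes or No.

Yes

At p = 5, q = 4, r = 1, for instance:
p and q = 5 and 4 = 4
(p and q) and r = 4 and 1 = 1
((p and q) and r) implies r = 1 implies 1 = 5
and checking the remaining 215 assignments likewise gives ≥ 5 in every case.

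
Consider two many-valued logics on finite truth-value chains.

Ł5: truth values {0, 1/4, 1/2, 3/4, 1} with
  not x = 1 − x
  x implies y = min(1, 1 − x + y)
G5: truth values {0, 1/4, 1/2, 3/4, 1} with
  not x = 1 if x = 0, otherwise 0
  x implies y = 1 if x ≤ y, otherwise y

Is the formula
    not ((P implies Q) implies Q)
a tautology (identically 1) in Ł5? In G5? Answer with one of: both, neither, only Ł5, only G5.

neither

In Ł5: at P = 0, Q = 1/4 the value is 3/4 — not a tautology.
In G5: at P = 0, Q = 1/4 the value is 0 — not a tautology.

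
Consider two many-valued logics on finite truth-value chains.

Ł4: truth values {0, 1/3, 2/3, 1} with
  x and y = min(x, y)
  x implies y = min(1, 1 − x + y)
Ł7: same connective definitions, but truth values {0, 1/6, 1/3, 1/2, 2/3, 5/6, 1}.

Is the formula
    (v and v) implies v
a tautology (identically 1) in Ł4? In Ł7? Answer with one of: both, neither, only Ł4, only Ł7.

both

In Ł4: every assignment gives 1 — tautology.
In Ł7: every assignment gives 1 — tautology.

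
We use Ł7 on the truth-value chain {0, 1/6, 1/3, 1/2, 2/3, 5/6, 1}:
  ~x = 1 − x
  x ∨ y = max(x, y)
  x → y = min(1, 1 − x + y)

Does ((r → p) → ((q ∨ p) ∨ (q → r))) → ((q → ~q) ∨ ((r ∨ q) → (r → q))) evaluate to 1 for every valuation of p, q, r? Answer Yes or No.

No

Counterexample: take p = 0, q = 2/3, r = 1.
r → p = 1 → 0 = 0
q ∨ p = 2/3 ∨ 0 = 2/3
q → r = 2/3 → 1 = 1
(q ∨ p) ∨ (q → r) = 2/3 ∨ 1 = 1
(r → p) → ((q ∨ p) ∨ (q → r)) = 0 → 1 = 1
~q = ~2/3 = 1/3
q → ~q = 2/3 → 1/3 = 2/3
r ∨ q = 1 ∨ 2/3 = 1
r → q = 1 → 2/3 = 2/3
(r ∨ q) → (r → q) = 1 → 2/3 = 2/3
(q → ~q) ∨ ((r ∨ q) → (r → q)) = 2/3 ∨ 2/3 = 2/3
((r → p) → ((q ∨ p) ∨ (q → r))) → ((q → ~q) ∨ ((r ∨ q) → (r → q))) = 1 → 2/3 = 2/3
This gives 2/3 ≠ 1.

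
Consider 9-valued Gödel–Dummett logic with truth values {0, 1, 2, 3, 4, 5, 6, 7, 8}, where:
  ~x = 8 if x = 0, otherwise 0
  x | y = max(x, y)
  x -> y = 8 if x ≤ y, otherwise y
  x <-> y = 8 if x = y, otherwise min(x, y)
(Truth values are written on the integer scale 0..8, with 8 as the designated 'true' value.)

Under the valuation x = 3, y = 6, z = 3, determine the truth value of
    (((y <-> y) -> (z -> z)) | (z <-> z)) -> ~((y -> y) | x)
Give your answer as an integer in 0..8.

0

y <-> y = 6 <-> 6 = 8
z -> z = 3 -> 3 = 8
(y <-> y) -> (z -> z) = 8 -> 8 = 8
z <-> z = 3 <-> 3 = 8
((y <-> y) -> (z -> z)) | (z <-> z) = 8 | 8 = 8
y -> y = 6 -> 6 = 8
(y -> y) | x = 8 | 3 = 8
~((y -> y) | x) = ~8 = 0
(((y <-> y) -> (z -> z)) | (z <-> z)) -> ~((y -> y) | x) = 8 -> 0 = 0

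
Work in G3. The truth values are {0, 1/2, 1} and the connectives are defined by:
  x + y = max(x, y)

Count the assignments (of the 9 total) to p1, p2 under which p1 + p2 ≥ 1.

5

p1 = 0, p2 = 0 ↦ 0  <
p1 = 0, p2 = 1/2 ↦ 1/2  <
p1 = 0, p2 = 1 ↦ 1  ≥
p1 = 1/2, p2 = 0 ↦ 1/2  <
p1 = 1/2, p2 = 1/2 ↦ 1/2  <
p1 = 1/2, p2 = 1 ↦ 1  ≥
p1 = 1, p2 = 0 ↦ 1  ≥
p1 = 1, p2 = 1/2 ↦ 1  ≥
p1 = 1, p2 = 1 ↦ 1  ≥
So 5 of the 9 assignments meet the threshold.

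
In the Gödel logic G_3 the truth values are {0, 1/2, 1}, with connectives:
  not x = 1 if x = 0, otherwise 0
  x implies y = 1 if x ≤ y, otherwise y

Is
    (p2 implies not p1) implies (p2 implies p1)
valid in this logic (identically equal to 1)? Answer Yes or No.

Counterexample: take p1 = 0, p2 = 1/2.
not p1 = not 0 = 1
p2 implies not p1 = 1/2 implies 1 = 1
p2 implies p1 = 1/2 implies 0 = 0
(p2 implies not p1) implies (p2 implies p1) = 1 implies 0 = 0
This gives 0 ≠ 1.

No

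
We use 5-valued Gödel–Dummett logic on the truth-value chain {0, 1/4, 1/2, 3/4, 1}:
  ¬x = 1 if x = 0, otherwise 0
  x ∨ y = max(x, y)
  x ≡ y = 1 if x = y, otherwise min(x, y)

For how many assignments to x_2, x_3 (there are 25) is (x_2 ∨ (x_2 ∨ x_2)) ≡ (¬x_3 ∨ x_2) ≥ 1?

21

value 1: 21 assignments (counts)
value 3/4: 1 assignment
value 1/2: 1 assignment
value 1/4: 1 assignment
value 0: 1 assignment
So 21 of the 25 assignments meet the threshold.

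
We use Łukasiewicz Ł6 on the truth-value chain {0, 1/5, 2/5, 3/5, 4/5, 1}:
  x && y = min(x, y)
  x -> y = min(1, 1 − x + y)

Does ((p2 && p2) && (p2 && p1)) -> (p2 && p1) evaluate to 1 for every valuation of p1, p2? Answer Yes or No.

At p1 = 1, p2 = 4/5, for instance:
p2 && p2 = 4/5 && 4/5 = 4/5
p2 && p1 = 4/5 && 1 = 4/5
(p2 && p2) && (p2 && p1) = 4/5 && 4/5 = 4/5
((p2 && p2) && (p2 && p1)) -> (p2 && p1) = 4/5 -> 4/5 = 1
and checking the remaining 35 assignments likewise gives ≥ 1 in every case.

Yes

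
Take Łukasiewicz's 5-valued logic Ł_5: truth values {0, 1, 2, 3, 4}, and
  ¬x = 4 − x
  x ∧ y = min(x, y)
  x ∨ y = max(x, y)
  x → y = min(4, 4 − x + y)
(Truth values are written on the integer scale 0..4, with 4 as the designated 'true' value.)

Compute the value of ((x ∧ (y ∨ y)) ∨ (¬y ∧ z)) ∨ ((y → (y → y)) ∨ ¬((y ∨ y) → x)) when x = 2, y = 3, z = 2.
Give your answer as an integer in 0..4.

4

y ∨ y = 3 ∨ 3 = 3
x ∧ (y ∨ y) = 2 ∧ 3 = 2
¬y = ¬3 = 1
¬y ∧ z = 1 ∧ 2 = 1
(x ∧ (y ∨ y)) ∨ (¬y ∧ z) = 2 ∨ 1 = 2
y → y = 3 → 3 = 4
y → (y → y) = 3 → 4 = 4
y ∨ y = 3 ∨ 3 = 3
(y ∨ y) → x = 3 → 2 = 3
¬((y ∨ y) → x) = ¬3 = 1
(y → (y → y)) ∨ ¬((y ∨ y) → x) = 4 ∨ 1 = 4
((x ∧ (y ∨ y)) ∨ (¬y ∧ z)) ∨ ((y → (y → y)) ∨ ¬((y ∨ y) → x)) = 2 ∨ 4 = 4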